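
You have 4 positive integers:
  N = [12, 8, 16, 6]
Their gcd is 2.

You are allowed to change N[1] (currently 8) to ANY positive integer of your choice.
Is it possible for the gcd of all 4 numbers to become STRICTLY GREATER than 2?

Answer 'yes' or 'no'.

Current gcd = 2
gcd of all OTHER numbers (without N[1]=8): gcd([12, 16, 6]) = 2
The new gcd after any change is gcd(2, new_value).
This can be at most 2.
Since 2 = old gcd 2, the gcd can only stay the same or decrease.

Answer: no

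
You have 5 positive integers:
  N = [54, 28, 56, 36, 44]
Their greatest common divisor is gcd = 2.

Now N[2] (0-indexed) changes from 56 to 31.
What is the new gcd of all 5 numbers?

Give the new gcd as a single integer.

Answer: 1

Derivation:
Numbers: [54, 28, 56, 36, 44], gcd = 2
Change: index 2, 56 -> 31
gcd of the OTHER numbers (without index 2): gcd([54, 28, 36, 44]) = 2
New gcd = gcd(g_others, new_val) = gcd(2, 31) = 1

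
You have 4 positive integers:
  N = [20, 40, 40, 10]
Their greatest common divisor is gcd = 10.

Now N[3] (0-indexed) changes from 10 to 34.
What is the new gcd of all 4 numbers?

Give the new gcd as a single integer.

Numbers: [20, 40, 40, 10], gcd = 10
Change: index 3, 10 -> 34
gcd of the OTHER numbers (without index 3): gcd([20, 40, 40]) = 20
New gcd = gcd(g_others, new_val) = gcd(20, 34) = 2

Answer: 2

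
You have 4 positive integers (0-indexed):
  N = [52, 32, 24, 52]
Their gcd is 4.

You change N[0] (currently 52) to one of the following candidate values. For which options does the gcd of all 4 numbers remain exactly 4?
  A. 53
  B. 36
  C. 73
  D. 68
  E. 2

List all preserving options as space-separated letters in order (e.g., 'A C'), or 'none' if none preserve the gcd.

Old gcd = 4; gcd of others (without N[0]) = 4
New gcd for candidate v: gcd(4, v). Preserves old gcd iff gcd(4, v) = 4.
  Option A: v=53, gcd(4,53)=1 -> changes
  Option B: v=36, gcd(4,36)=4 -> preserves
  Option C: v=73, gcd(4,73)=1 -> changes
  Option D: v=68, gcd(4,68)=4 -> preserves
  Option E: v=2, gcd(4,2)=2 -> changes

Answer: B D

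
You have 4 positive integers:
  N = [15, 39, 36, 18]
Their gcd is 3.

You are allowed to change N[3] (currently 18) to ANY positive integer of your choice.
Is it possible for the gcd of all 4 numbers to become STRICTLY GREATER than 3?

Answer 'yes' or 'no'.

Answer: no

Derivation:
Current gcd = 3
gcd of all OTHER numbers (without N[3]=18): gcd([15, 39, 36]) = 3
The new gcd after any change is gcd(3, new_value).
This can be at most 3.
Since 3 = old gcd 3, the gcd can only stay the same or decrease.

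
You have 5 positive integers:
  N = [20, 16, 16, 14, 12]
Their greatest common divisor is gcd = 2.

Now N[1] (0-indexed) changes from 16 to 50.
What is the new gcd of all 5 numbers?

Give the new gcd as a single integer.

Answer: 2

Derivation:
Numbers: [20, 16, 16, 14, 12], gcd = 2
Change: index 1, 16 -> 50
gcd of the OTHER numbers (without index 1): gcd([20, 16, 14, 12]) = 2
New gcd = gcd(g_others, new_val) = gcd(2, 50) = 2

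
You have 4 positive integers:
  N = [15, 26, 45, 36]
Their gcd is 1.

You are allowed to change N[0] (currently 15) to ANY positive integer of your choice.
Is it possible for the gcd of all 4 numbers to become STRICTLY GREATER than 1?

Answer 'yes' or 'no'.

Answer: no

Derivation:
Current gcd = 1
gcd of all OTHER numbers (without N[0]=15): gcd([26, 45, 36]) = 1
The new gcd after any change is gcd(1, new_value).
This can be at most 1.
Since 1 = old gcd 1, the gcd can only stay the same or decrease.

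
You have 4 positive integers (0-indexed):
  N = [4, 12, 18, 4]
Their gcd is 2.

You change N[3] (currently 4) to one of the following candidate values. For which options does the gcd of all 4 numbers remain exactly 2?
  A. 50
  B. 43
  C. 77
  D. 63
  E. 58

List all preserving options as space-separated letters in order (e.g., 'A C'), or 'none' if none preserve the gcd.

Answer: A E

Derivation:
Old gcd = 2; gcd of others (without N[3]) = 2
New gcd for candidate v: gcd(2, v). Preserves old gcd iff gcd(2, v) = 2.
  Option A: v=50, gcd(2,50)=2 -> preserves
  Option B: v=43, gcd(2,43)=1 -> changes
  Option C: v=77, gcd(2,77)=1 -> changes
  Option D: v=63, gcd(2,63)=1 -> changes
  Option E: v=58, gcd(2,58)=2 -> preserves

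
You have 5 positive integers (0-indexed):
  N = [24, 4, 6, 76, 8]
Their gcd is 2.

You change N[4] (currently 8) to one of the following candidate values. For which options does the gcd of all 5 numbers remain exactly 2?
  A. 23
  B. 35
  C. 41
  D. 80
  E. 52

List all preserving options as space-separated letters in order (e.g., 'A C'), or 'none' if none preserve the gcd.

Answer: D E

Derivation:
Old gcd = 2; gcd of others (without N[4]) = 2
New gcd for candidate v: gcd(2, v). Preserves old gcd iff gcd(2, v) = 2.
  Option A: v=23, gcd(2,23)=1 -> changes
  Option B: v=35, gcd(2,35)=1 -> changes
  Option C: v=41, gcd(2,41)=1 -> changes
  Option D: v=80, gcd(2,80)=2 -> preserves
  Option E: v=52, gcd(2,52)=2 -> preserves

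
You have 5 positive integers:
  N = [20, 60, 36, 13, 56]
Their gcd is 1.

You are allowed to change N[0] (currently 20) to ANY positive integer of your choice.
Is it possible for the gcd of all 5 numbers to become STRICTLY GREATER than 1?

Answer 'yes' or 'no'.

Answer: no

Derivation:
Current gcd = 1
gcd of all OTHER numbers (without N[0]=20): gcd([60, 36, 13, 56]) = 1
The new gcd after any change is gcd(1, new_value).
This can be at most 1.
Since 1 = old gcd 1, the gcd can only stay the same or decrease.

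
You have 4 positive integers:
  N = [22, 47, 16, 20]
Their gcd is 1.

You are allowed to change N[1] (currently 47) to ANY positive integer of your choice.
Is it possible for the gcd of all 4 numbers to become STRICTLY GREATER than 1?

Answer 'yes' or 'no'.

Current gcd = 1
gcd of all OTHER numbers (without N[1]=47): gcd([22, 16, 20]) = 2
The new gcd after any change is gcd(2, new_value).
This can be at most 2.
Since 2 > old gcd 1, the gcd CAN increase (e.g., set N[1] = 2).

Answer: yes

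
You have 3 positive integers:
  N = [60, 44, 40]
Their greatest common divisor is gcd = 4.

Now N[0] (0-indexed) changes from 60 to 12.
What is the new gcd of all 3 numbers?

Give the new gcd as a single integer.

Answer: 4

Derivation:
Numbers: [60, 44, 40], gcd = 4
Change: index 0, 60 -> 12
gcd of the OTHER numbers (without index 0): gcd([44, 40]) = 4
New gcd = gcd(g_others, new_val) = gcd(4, 12) = 4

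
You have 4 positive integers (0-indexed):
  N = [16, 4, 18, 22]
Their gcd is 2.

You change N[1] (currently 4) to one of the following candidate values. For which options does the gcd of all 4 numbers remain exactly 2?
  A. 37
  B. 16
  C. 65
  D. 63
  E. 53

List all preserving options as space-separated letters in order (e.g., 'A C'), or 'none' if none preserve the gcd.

Old gcd = 2; gcd of others (without N[1]) = 2
New gcd for candidate v: gcd(2, v). Preserves old gcd iff gcd(2, v) = 2.
  Option A: v=37, gcd(2,37)=1 -> changes
  Option B: v=16, gcd(2,16)=2 -> preserves
  Option C: v=65, gcd(2,65)=1 -> changes
  Option D: v=63, gcd(2,63)=1 -> changes
  Option E: v=53, gcd(2,53)=1 -> changes

Answer: B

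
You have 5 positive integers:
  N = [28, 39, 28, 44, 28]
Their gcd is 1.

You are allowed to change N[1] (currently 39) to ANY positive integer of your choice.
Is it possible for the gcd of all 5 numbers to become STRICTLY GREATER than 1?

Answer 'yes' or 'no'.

Current gcd = 1
gcd of all OTHER numbers (without N[1]=39): gcd([28, 28, 44, 28]) = 4
The new gcd after any change is gcd(4, new_value).
This can be at most 4.
Since 4 > old gcd 1, the gcd CAN increase (e.g., set N[1] = 4).

Answer: yes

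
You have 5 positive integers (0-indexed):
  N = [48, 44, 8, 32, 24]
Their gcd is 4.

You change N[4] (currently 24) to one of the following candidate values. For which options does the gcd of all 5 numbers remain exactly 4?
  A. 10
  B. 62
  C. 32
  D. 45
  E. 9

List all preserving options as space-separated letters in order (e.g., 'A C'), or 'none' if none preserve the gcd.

Answer: C

Derivation:
Old gcd = 4; gcd of others (without N[4]) = 4
New gcd for candidate v: gcd(4, v). Preserves old gcd iff gcd(4, v) = 4.
  Option A: v=10, gcd(4,10)=2 -> changes
  Option B: v=62, gcd(4,62)=2 -> changes
  Option C: v=32, gcd(4,32)=4 -> preserves
  Option D: v=45, gcd(4,45)=1 -> changes
  Option E: v=9, gcd(4,9)=1 -> changes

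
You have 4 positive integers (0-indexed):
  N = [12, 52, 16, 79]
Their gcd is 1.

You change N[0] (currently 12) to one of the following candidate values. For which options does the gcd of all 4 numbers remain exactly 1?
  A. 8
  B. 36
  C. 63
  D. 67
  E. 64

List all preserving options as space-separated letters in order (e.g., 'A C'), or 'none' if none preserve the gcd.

Answer: A B C D E

Derivation:
Old gcd = 1; gcd of others (without N[0]) = 1
New gcd for candidate v: gcd(1, v). Preserves old gcd iff gcd(1, v) = 1.
  Option A: v=8, gcd(1,8)=1 -> preserves
  Option B: v=36, gcd(1,36)=1 -> preserves
  Option C: v=63, gcd(1,63)=1 -> preserves
  Option D: v=67, gcd(1,67)=1 -> preserves
  Option E: v=64, gcd(1,64)=1 -> preserves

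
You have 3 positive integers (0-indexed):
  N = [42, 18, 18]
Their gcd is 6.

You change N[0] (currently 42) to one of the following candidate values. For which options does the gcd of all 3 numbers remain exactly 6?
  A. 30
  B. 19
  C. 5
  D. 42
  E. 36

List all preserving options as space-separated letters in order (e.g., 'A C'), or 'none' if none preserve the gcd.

Answer: A D

Derivation:
Old gcd = 6; gcd of others (without N[0]) = 18
New gcd for candidate v: gcd(18, v). Preserves old gcd iff gcd(18, v) = 6.
  Option A: v=30, gcd(18,30)=6 -> preserves
  Option B: v=19, gcd(18,19)=1 -> changes
  Option C: v=5, gcd(18,5)=1 -> changes
  Option D: v=42, gcd(18,42)=6 -> preserves
  Option E: v=36, gcd(18,36)=18 -> changes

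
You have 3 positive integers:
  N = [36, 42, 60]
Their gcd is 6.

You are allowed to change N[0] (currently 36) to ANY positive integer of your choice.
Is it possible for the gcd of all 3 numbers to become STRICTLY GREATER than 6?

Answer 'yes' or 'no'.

Current gcd = 6
gcd of all OTHER numbers (without N[0]=36): gcd([42, 60]) = 6
The new gcd after any change is gcd(6, new_value).
This can be at most 6.
Since 6 = old gcd 6, the gcd can only stay the same or decrease.

Answer: no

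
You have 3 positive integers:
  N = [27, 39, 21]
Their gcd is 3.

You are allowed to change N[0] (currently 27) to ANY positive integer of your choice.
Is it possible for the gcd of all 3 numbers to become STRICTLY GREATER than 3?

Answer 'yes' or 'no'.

Current gcd = 3
gcd of all OTHER numbers (without N[0]=27): gcd([39, 21]) = 3
The new gcd after any change is gcd(3, new_value).
This can be at most 3.
Since 3 = old gcd 3, the gcd can only stay the same or decrease.

Answer: no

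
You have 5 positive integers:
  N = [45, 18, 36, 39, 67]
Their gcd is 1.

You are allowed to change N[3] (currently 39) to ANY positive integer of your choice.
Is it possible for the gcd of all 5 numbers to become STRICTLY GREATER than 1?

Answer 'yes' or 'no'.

Answer: no

Derivation:
Current gcd = 1
gcd of all OTHER numbers (without N[3]=39): gcd([45, 18, 36, 67]) = 1
The new gcd after any change is gcd(1, new_value).
This can be at most 1.
Since 1 = old gcd 1, the gcd can only stay the same or decrease.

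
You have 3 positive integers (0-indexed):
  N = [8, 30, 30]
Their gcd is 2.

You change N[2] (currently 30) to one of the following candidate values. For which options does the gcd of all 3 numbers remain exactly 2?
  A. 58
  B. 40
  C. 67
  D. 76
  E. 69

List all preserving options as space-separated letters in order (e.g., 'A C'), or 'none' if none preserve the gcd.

Old gcd = 2; gcd of others (without N[2]) = 2
New gcd for candidate v: gcd(2, v). Preserves old gcd iff gcd(2, v) = 2.
  Option A: v=58, gcd(2,58)=2 -> preserves
  Option B: v=40, gcd(2,40)=2 -> preserves
  Option C: v=67, gcd(2,67)=1 -> changes
  Option D: v=76, gcd(2,76)=2 -> preserves
  Option E: v=69, gcd(2,69)=1 -> changes

Answer: A B D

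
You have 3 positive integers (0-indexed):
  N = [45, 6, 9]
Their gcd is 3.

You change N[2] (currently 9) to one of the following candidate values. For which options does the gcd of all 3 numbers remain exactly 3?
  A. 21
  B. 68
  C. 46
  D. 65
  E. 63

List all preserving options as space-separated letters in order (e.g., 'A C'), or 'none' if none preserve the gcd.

Old gcd = 3; gcd of others (without N[2]) = 3
New gcd for candidate v: gcd(3, v). Preserves old gcd iff gcd(3, v) = 3.
  Option A: v=21, gcd(3,21)=3 -> preserves
  Option B: v=68, gcd(3,68)=1 -> changes
  Option C: v=46, gcd(3,46)=1 -> changes
  Option D: v=65, gcd(3,65)=1 -> changes
  Option E: v=63, gcd(3,63)=3 -> preserves

Answer: A E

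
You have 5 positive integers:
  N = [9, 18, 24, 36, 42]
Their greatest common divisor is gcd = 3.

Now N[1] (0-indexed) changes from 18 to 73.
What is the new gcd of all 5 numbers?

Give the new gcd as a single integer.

Numbers: [9, 18, 24, 36, 42], gcd = 3
Change: index 1, 18 -> 73
gcd of the OTHER numbers (without index 1): gcd([9, 24, 36, 42]) = 3
New gcd = gcd(g_others, new_val) = gcd(3, 73) = 1

Answer: 1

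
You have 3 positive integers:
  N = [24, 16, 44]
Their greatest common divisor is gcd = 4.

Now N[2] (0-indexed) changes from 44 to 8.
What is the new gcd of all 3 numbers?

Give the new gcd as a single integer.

Numbers: [24, 16, 44], gcd = 4
Change: index 2, 44 -> 8
gcd of the OTHER numbers (without index 2): gcd([24, 16]) = 8
New gcd = gcd(g_others, new_val) = gcd(8, 8) = 8

Answer: 8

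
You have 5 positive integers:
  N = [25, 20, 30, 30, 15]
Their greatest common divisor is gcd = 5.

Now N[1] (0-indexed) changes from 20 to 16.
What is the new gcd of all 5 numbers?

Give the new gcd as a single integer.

Numbers: [25, 20, 30, 30, 15], gcd = 5
Change: index 1, 20 -> 16
gcd of the OTHER numbers (without index 1): gcd([25, 30, 30, 15]) = 5
New gcd = gcd(g_others, new_val) = gcd(5, 16) = 1

Answer: 1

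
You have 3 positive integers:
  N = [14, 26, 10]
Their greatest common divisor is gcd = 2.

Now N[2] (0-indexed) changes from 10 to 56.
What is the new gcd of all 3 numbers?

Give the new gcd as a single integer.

Numbers: [14, 26, 10], gcd = 2
Change: index 2, 10 -> 56
gcd of the OTHER numbers (without index 2): gcd([14, 26]) = 2
New gcd = gcd(g_others, new_val) = gcd(2, 56) = 2

Answer: 2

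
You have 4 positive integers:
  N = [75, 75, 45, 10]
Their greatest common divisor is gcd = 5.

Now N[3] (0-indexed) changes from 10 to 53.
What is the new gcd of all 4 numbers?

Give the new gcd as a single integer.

Answer: 1

Derivation:
Numbers: [75, 75, 45, 10], gcd = 5
Change: index 3, 10 -> 53
gcd of the OTHER numbers (without index 3): gcd([75, 75, 45]) = 15
New gcd = gcd(g_others, new_val) = gcd(15, 53) = 1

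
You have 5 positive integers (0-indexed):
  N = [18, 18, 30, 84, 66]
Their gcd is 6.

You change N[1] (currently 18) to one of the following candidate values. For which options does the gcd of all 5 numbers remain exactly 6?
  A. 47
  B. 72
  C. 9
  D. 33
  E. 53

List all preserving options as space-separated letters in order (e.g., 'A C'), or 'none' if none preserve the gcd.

Old gcd = 6; gcd of others (without N[1]) = 6
New gcd for candidate v: gcd(6, v). Preserves old gcd iff gcd(6, v) = 6.
  Option A: v=47, gcd(6,47)=1 -> changes
  Option B: v=72, gcd(6,72)=6 -> preserves
  Option C: v=9, gcd(6,9)=3 -> changes
  Option D: v=33, gcd(6,33)=3 -> changes
  Option E: v=53, gcd(6,53)=1 -> changes

Answer: B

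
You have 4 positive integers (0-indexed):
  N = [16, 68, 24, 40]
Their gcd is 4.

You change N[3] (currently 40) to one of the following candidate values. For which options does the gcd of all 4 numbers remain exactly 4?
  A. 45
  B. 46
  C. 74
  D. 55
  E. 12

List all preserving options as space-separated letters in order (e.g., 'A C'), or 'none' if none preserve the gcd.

Answer: E

Derivation:
Old gcd = 4; gcd of others (without N[3]) = 4
New gcd for candidate v: gcd(4, v). Preserves old gcd iff gcd(4, v) = 4.
  Option A: v=45, gcd(4,45)=1 -> changes
  Option B: v=46, gcd(4,46)=2 -> changes
  Option C: v=74, gcd(4,74)=2 -> changes
  Option D: v=55, gcd(4,55)=1 -> changes
  Option E: v=12, gcd(4,12)=4 -> preserves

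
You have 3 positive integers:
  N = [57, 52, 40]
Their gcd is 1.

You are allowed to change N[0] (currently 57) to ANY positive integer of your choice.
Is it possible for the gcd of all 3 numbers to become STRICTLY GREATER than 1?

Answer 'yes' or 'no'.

Current gcd = 1
gcd of all OTHER numbers (without N[0]=57): gcd([52, 40]) = 4
The new gcd after any change is gcd(4, new_value).
This can be at most 4.
Since 4 > old gcd 1, the gcd CAN increase (e.g., set N[0] = 4).

Answer: yes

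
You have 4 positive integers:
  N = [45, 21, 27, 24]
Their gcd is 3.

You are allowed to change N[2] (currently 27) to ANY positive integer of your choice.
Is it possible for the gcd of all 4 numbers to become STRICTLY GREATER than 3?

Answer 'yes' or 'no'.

Answer: no

Derivation:
Current gcd = 3
gcd of all OTHER numbers (without N[2]=27): gcd([45, 21, 24]) = 3
The new gcd after any change is gcd(3, new_value).
This can be at most 3.
Since 3 = old gcd 3, the gcd can only stay the same or decrease.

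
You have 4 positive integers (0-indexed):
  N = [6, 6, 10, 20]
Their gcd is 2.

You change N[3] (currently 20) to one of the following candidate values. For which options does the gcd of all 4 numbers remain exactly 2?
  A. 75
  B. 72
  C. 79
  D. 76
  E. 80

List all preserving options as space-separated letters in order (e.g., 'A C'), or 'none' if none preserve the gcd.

Answer: B D E

Derivation:
Old gcd = 2; gcd of others (without N[3]) = 2
New gcd for candidate v: gcd(2, v). Preserves old gcd iff gcd(2, v) = 2.
  Option A: v=75, gcd(2,75)=1 -> changes
  Option B: v=72, gcd(2,72)=2 -> preserves
  Option C: v=79, gcd(2,79)=1 -> changes
  Option D: v=76, gcd(2,76)=2 -> preserves
  Option E: v=80, gcd(2,80)=2 -> preserves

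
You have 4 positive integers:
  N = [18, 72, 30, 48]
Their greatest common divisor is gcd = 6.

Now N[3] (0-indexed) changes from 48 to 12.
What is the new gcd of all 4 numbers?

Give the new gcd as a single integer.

Numbers: [18, 72, 30, 48], gcd = 6
Change: index 3, 48 -> 12
gcd of the OTHER numbers (without index 3): gcd([18, 72, 30]) = 6
New gcd = gcd(g_others, new_val) = gcd(6, 12) = 6

Answer: 6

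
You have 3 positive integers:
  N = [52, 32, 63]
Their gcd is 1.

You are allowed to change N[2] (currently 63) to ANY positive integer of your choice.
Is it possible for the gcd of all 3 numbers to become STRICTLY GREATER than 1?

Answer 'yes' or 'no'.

Current gcd = 1
gcd of all OTHER numbers (without N[2]=63): gcd([52, 32]) = 4
The new gcd after any change is gcd(4, new_value).
This can be at most 4.
Since 4 > old gcd 1, the gcd CAN increase (e.g., set N[2] = 4).

Answer: yes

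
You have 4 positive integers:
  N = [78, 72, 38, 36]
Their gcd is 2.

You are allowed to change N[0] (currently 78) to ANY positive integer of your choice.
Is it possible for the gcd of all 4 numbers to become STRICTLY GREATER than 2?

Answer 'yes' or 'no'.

Current gcd = 2
gcd of all OTHER numbers (without N[0]=78): gcd([72, 38, 36]) = 2
The new gcd after any change is gcd(2, new_value).
This can be at most 2.
Since 2 = old gcd 2, the gcd can only stay the same or decrease.

Answer: no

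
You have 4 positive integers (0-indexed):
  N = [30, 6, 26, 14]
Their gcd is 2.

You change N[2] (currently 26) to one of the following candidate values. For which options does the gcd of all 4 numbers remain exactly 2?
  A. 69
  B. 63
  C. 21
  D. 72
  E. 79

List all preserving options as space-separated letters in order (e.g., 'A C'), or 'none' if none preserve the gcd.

Answer: D

Derivation:
Old gcd = 2; gcd of others (without N[2]) = 2
New gcd for candidate v: gcd(2, v). Preserves old gcd iff gcd(2, v) = 2.
  Option A: v=69, gcd(2,69)=1 -> changes
  Option B: v=63, gcd(2,63)=1 -> changes
  Option C: v=21, gcd(2,21)=1 -> changes
  Option D: v=72, gcd(2,72)=2 -> preserves
  Option E: v=79, gcd(2,79)=1 -> changes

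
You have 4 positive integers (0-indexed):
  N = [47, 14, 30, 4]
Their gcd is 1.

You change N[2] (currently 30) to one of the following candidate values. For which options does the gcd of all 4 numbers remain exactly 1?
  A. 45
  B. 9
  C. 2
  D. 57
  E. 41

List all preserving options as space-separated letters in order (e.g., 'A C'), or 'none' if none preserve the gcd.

Old gcd = 1; gcd of others (without N[2]) = 1
New gcd for candidate v: gcd(1, v). Preserves old gcd iff gcd(1, v) = 1.
  Option A: v=45, gcd(1,45)=1 -> preserves
  Option B: v=9, gcd(1,9)=1 -> preserves
  Option C: v=2, gcd(1,2)=1 -> preserves
  Option D: v=57, gcd(1,57)=1 -> preserves
  Option E: v=41, gcd(1,41)=1 -> preserves

Answer: A B C D E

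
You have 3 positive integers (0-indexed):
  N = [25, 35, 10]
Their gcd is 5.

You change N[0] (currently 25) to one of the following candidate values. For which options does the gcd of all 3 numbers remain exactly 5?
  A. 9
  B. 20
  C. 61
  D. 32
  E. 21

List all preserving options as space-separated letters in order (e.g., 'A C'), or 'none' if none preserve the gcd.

Answer: B

Derivation:
Old gcd = 5; gcd of others (without N[0]) = 5
New gcd for candidate v: gcd(5, v). Preserves old gcd iff gcd(5, v) = 5.
  Option A: v=9, gcd(5,9)=1 -> changes
  Option B: v=20, gcd(5,20)=5 -> preserves
  Option C: v=61, gcd(5,61)=1 -> changes
  Option D: v=32, gcd(5,32)=1 -> changes
  Option E: v=21, gcd(5,21)=1 -> changes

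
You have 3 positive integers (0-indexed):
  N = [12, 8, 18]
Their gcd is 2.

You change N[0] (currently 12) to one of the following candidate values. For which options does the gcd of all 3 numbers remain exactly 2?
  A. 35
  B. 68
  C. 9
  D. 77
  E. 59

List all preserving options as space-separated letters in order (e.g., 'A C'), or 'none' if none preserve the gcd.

Old gcd = 2; gcd of others (without N[0]) = 2
New gcd for candidate v: gcd(2, v). Preserves old gcd iff gcd(2, v) = 2.
  Option A: v=35, gcd(2,35)=1 -> changes
  Option B: v=68, gcd(2,68)=2 -> preserves
  Option C: v=9, gcd(2,9)=1 -> changes
  Option D: v=77, gcd(2,77)=1 -> changes
  Option E: v=59, gcd(2,59)=1 -> changes

Answer: B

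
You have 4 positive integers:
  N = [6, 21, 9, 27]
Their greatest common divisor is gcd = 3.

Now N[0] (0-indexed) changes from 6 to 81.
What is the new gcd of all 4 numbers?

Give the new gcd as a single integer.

Numbers: [6, 21, 9, 27], gcd = 3
Change: index 0, 6 -> 81
gcd of the OTHER numbers (without index 0): gcd([21, 9, 27]) = 3
New gcd = gcd(g_others, new_val) = gcd(3, 81) = 3

Answer: 3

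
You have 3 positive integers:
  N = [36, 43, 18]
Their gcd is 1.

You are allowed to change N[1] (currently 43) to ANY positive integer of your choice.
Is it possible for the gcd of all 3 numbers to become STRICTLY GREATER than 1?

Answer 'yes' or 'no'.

Current gcd = 1
gcd of all OTHER numbers (without N[1]=43): gcd([36, 18]) = 18
The new gcd after any change is gcd(18, new_value).
This can be at most 18.
Since 18 > old gcd 1, the gcd CAN increase (e.g., set N[1] = 18).

Answer: yes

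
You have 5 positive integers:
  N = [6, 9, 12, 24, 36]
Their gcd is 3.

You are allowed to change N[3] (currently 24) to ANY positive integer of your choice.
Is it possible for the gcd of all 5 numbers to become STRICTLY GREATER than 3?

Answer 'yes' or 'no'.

Answer: no

Derivation:
Current gcd = 3
gcd of all OTHER numbers (without N[3]=24): gcd([6, 9, 12, 36]) = 3
The new gcd after any change is gcd(3, new_value).
This can be at most 3.
Since 3 = old gcd 3, the gcd can only stay the same or decrease.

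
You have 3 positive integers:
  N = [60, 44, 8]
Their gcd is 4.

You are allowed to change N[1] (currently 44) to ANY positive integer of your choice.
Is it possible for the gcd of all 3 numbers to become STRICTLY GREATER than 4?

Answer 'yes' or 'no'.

Current gcd = 4
gcd of all OTHER numbers (without N[1]=44): gcd([60, 8]) = 4
The new gcd after any change is gcd(4, new_value).
This can be at most 4.
Since 4 = old gcd 4, the gcd can only stay the same or decrease.

Answer: no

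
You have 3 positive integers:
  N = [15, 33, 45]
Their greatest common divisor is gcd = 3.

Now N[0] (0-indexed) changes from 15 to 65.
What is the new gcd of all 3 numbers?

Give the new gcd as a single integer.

Answer: 1

Derivation:
Numbers: [15, 33, 45], gcd = 3
Change: index 0, 15 -> 65
gcd of the OTHER numbers (without index 0): gcd([33, 45]) = 3
New gcd = gcd(g_others, new_val) = gcd(3, 65) = 1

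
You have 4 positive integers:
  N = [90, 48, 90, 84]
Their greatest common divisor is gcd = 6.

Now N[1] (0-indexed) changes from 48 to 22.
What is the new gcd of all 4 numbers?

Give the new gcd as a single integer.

Answer: 2

Derivation:
Numbers: [90, 48, 90, 84], gcd = 6
Change: index 1, 48 -> 22
gcd of the OTHER numbers (without index 1): gcd([90, 90, 84]) = 6
New gcd = gcd(g_others, new_val) = gcd(6, 22) = 2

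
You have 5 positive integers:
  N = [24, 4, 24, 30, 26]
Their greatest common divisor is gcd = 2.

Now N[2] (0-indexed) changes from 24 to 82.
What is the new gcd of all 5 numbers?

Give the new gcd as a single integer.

Answer: 2

Derivation:
Numbers: [24, 4, 24, 30, 26], gcd = 2
Change: index 2, 24 -> 82
gcd of the OTHER numbers (without index 2): gcd([24, 4, 30, 26]) = 2
New gcd = gcd(g_others, new_val) = gcd(2, 82) = 2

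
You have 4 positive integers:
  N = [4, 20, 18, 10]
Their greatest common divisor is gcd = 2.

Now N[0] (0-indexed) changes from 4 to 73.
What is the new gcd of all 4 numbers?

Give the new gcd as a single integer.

Numbers: [4, 20, 18, 10], gcd = 2
Change: index 0, 4 -> 73
gcd of the OTHER numbers (without index 0): gcd([20, 18, 10]) = 2
New gcd = gcd(g_others, new_val) = gcd(2, 73) = 1

Answer: 1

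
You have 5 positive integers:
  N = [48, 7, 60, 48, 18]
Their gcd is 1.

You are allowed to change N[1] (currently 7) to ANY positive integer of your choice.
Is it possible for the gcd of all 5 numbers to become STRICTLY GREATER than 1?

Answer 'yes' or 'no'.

Current gcd = 1
gcd of all OTHER numbers (without N[1]=7): gcd([48, 60, 48, 18]) = 6
The new gcd after any change is gcd(6, new_value).
This can be at most 6.
Since 6 > old gcd 1, the gcd CAN increase (e.g., set N[1] = 6).

Answer: yes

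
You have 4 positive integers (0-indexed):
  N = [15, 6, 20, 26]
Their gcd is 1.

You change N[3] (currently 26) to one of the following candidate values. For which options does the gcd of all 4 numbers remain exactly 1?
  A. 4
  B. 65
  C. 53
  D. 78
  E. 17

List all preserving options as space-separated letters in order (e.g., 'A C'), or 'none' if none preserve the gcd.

Answer: A B C D E

Derivation:
Old gcd = 1; gcd of others (without N[3]) = 1
New gcd for candidate v: gcd(1, v). Preserves old gcd iff gcd(1, v) = 1.
  Option A: v=4, gcd(1,4)=1 -> preserves
  Option B: v=65, gcd(1,65)=1 -> preserves
  Option C: v=53, gcd(1,53)=1 -> preserves
  Option D: v=78, gcd(1,78)=1 -> preserves
  Option E: v=17, gcd(1,17)=1 -> preserves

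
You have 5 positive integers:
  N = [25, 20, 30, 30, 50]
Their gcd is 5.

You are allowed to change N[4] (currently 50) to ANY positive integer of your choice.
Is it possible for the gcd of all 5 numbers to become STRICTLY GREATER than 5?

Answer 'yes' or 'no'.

Answer: no

Derivation:
Current gcd = 5
gcd of all OTHER numbers (without N[4]=50): gcd([25, 20, 30, 30]) = 5
The new gcd after any change is gcd(5, new_value).
This can be at most 5.
Since 5 = old gcd 5, the gcd can only stay the same or decrease.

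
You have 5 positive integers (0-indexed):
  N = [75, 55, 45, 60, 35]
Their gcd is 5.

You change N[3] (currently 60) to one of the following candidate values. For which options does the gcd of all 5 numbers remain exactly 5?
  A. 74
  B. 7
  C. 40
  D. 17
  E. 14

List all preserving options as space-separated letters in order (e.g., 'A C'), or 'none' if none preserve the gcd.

Answer: C

Derivation:
Old gcd = 5; gcd of others (without N[3]) = 5
New gcd for candidate v: gcd(5, v). Preserves old gcd iff gcd(5, v) = 5.
  Option A: v=74, gcd(5,74)=1 -> changes
  Option B: v=7, gcd(5,7)=1 -> changes
  Option C: v=40, gcd(5,40)=5 -> preserves
  Option D: v=17, gcd(5,17)=1 -> changes
  Option E: v=14, gcd(5,14)=1 -> changes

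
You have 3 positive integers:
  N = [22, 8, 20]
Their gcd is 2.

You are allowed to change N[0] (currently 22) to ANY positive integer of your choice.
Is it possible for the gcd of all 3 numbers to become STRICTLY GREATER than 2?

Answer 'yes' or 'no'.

Current gcd = 2
gcd of all OTHER numbers (without N[0]=22): gcd([8, 20]) = 4
The new gcd after any change is gcd(4, new_value).
This can be at most 4.
Since 4 > old gcd 2, the gcd CAN increase (e.g., set N[0] = 4).

Answer: yes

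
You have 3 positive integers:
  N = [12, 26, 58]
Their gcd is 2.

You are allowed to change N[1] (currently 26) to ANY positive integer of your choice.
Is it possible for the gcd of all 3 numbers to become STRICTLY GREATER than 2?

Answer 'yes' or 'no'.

Current gcd = 2
gcd of all OTHER numbers (without N[1]=26): gcd([12, 58]) = 2
The new gcd after any change is gcd(2, new_value).
This can be at most 2.
Since 2 = old gcd 2, the gcd can only stay the same or decrease.

Answer: no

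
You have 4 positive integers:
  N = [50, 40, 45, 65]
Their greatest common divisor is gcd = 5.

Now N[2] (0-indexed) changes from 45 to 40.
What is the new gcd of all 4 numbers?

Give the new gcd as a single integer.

Numbers: [50, 40, 45, 65], gcd = 5
Change: index 2, 45 -> 40
gcd of the OTHER numbers (without index 2): gcd([50, 40, 65]) = 5
New gcd = gcd(g_others, new_val) = gcd(5, 40) = 5

Answer: 5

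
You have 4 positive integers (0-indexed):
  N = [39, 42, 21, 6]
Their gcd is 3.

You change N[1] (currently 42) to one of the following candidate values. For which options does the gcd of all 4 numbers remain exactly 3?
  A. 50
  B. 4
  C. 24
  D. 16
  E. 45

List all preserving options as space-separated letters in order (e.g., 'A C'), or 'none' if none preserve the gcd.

Old gcd = 3; gcd of others (without N[1]) = 3
New gcd for candidate v: gcd(3, v). Preserves old gcd iff gcd(3, v) = 3.
  Option A: v=50, gcd(3,50)=1 -> changes
  Option B: v=4, gcd(3,4)=1 -> changes
  Option C: v=24, gcd(3,24)=3 -> preserves
  Option D: v=16, gcd(3,16)=1 -> changes
  Option E: v=45, gcd(3,45)=3 -> preserves

Answer: C E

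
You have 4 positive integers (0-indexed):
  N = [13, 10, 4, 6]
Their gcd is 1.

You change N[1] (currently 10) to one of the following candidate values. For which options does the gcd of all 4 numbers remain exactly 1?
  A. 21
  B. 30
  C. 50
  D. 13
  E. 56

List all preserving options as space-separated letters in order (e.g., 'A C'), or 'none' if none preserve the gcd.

Old gcd = 1; gcd of others (without N[1]) = 1
New gcd for candidate v: gcd(1, v). Preserves old gcd iff gcd(1, v) = 1.
  Option A: v=21, gcd(1,21)=1 -> preserves
  Option B: v=30, gcd(1,30)=1 -> preserves
  Option C: v=50, gcd(1,50)=1 -> preserves
  Option D: v=13, gcd(1,13)=1 -> preserves
  Option E: v=56, gcd(1,56)=1 -> preserves

Answer: A B C D E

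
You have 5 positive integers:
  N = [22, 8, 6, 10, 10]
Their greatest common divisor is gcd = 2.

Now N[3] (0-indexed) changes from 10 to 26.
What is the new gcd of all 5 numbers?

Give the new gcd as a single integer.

Answer: 2

Derivation:
Numbers: [22, 8, 6, 10, 10], gcd = 2
Change: index 3, 10 -> 26
gcd of the OTHER numbers (without index 3): gcd([22, 8, 6, 10]) = 2
New gcd = gcd(g_others, new_val) = gcd(2, 26) = 2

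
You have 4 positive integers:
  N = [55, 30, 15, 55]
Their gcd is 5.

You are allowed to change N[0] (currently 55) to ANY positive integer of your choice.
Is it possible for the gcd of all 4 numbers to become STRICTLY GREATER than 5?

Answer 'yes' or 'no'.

Current gcd = 5
gcd of all OTHER numbers (without N[0]=55): gcd([30, 15, 55]) = 5
The new gcd after any change is gcd(5, new_value).
This can be at most 5.
Since 5 = old gcd 5, the gcd can only stay the same or decrease.

Answer: no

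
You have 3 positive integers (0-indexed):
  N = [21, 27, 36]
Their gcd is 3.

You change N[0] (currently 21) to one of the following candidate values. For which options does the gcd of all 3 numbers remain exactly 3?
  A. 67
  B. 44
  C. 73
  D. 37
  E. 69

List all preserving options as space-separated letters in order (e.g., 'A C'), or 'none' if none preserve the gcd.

Old gcd = 3; gcd of others (without N[0]) = 9
New gcd for candidate v: gcd(9, v). Preserves old gcd iff gcd(9, v) = 3.
  Option A: v=67, gcd(9,67)=1 -> changes
  Option B: v=44, gcd(9,44)=1 -> changes
  Option C: v=73, gcd(9,73)=1 -> changes
  Option D: v=37, gcd(9,37)=1 -> changes
  Option E: v=69, gcd(9,69)=3 -> preserves

Answer: E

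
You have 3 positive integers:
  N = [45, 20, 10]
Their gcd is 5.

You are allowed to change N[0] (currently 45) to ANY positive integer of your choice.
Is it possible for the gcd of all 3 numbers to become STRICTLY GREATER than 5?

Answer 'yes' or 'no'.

Answer: yes

Derivation:
Current gcd = 5
gcd of all OTHER numbers (without N[0]=45): gcd([20, 10]) = 10
The new gcd after any change is gcd(10, new_value).
This can be at most 10.
Since 10 > old gcd 5, the gcd CAN increase (e.g., set N[0] = 10).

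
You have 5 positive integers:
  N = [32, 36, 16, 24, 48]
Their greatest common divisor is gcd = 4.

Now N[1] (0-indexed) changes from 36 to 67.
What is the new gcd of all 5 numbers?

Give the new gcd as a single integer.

Numbers: [32, 36, 16, 24, 48], gcd = 4
Change: index 1, 36 -> 67
gcd of the OTHER numbers (without index 1): gcd([32, 16, 24, 48]) = 8
New gcd = gcd(g_others, new_val) = gcd(8, 67) = 1

Answer: 1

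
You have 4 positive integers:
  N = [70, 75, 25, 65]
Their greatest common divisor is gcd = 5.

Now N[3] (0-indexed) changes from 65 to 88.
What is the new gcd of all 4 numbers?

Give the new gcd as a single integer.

Answer: 1

Derivation:
Numbers: [70, 75, 25, 65], gcd = 5
Change: index 3, 65 -> 88
gcd of the OTHER numbers (without index 3): gcd([70, 75, 25]) = 5
New gcd = gcd(g_others, new_val) = gcd(5, 88) = 1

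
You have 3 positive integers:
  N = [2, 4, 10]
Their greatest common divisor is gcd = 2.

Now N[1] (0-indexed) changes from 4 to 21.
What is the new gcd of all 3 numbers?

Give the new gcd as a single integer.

Answer: 1

Derivation:
Numbers: [2, 4, 10], gcd = 2
Change: index 1, 4 -> 21
gcd of the OTHER numbers (without index 1): gcd([2, 10]) = 2
New gcd = gcd(g_others, new_val) = gcd(2, 21) = 1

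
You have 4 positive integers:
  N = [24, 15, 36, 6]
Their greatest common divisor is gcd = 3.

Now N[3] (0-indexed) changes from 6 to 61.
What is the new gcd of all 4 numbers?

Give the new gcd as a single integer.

Numbers: [24, 15, 36, 6], gcd = 3
Change: index 3, 6 -> 61
gcd of the OTHER numbers (without index 3): gcd([24, 15, 36]) = 3
New gcd = gcd(g_others, new_val) = gcd(3, 61) = 1

Answer: 1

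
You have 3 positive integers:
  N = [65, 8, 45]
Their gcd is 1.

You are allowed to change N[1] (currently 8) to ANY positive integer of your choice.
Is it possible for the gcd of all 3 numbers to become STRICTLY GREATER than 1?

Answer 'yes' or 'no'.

Answer: yes

Derivation:
Current gcd = 1
gcd of all OTHER numbers (without N[1]=8): gcd([65, 45]) = 5
The new gcd after any change is gcd(5, new_value).
This can be at most 5.
Since 5 > old gcd 1, the gcd CAN increase (e.g., set N[1] = 5).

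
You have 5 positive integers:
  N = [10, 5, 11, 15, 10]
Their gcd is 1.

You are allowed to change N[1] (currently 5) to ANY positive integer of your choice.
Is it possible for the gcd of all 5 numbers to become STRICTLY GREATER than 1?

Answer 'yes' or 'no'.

Current gcd = 1
gcd of all OTHER numbers (without N[1]=5): gcd([10, 11, 15, 10]) = 1
The new gcd after any change is gcd(1, new_value).
This can be at most 1.
Since 1 = old gcd 1, the gcd can only stay the same or decrease.

Answer: no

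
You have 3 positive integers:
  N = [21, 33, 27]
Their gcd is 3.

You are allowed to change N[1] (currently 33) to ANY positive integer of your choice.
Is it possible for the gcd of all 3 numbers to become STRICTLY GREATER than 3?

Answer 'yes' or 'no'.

Answer: no

Derivation:
Current gcd = 3
gcd of all OTHER numbers (without N[1]=33): gcd([21, 27]) = 3
The new gcd after any change is gcd(3, new_value).
This can be at most 3.
Since 3 = old gcd 3, the gcd can only stay the same or decrease.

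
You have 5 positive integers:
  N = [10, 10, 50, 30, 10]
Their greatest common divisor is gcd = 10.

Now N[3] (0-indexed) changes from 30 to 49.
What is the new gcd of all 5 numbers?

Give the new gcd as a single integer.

Numbers: [10, 10, 50, 30, 10], gcd = 10
Change: index 3, 30 -> 49
gcd of the OTHER numbers (without index 3): gcd([10, 10, 50, 10]) = 10
New gcd = gcd(g_others, new_val) = gcd(10, 49) = 1

Answer: 1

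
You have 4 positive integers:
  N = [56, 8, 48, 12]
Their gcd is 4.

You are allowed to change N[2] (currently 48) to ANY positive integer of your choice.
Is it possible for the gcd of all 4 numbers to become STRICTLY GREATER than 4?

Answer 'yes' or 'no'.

Answer: no

Derivation:
Current gcd = 4
gcd of all OTHER numbers (without N[2]=48): gcd([56, 8, 12]) = 4
The new gcd after any change is gcd(4, new_value).
This can be at most 4.
Since 4 = old gcd 4, the gcd can only stay the same or decrease.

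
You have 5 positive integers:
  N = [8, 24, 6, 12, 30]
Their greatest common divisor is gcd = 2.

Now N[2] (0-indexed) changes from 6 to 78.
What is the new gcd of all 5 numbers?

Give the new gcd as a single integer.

Answer: 2

Derivation:
Numbers: [8, 24, 6, 12, 30], gcd = 2
Change: index 2, 6 -> 78
gcd of the OTHER numbers (without index 2): gcd([8, 24, 12, 30]) = 2
New gcd = gcd(g_others, new_val) = gcd(2, 78) = 2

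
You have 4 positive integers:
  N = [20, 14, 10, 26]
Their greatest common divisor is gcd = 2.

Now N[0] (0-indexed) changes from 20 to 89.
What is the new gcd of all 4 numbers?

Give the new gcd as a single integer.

Numbers: [20, 14, 10, 26], gcd = 2
Change: index 0, 20 -> 89
gcd of the OTHER numbers (without index 0): gcd([14, 10, 26]) = 2
New gcd = gcd(g_others, new_val) = gcd(2, 89) = 1

Answer: 1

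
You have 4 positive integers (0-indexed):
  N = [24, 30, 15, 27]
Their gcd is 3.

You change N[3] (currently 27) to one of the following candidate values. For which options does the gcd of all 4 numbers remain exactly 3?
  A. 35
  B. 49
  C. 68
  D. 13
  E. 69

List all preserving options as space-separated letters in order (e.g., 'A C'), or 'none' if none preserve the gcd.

Answer: E

Derivation:
Old gcd = 3; gcd of others (without N[3]) = 3
New gcd for candidate v: gcd(3, v). Preserves old gcd iff gcd(3, v) = 3.
  Option A: v=35, gcd(3,35)=1 -> changes
  Option B: v=49, gcd(3,49)=1 -> changes
  Option C: v=68, gcd(3,68)=1 -> changes
  Option D: v=13, gcd(3,13)=1 -> changes
  Option E: v=69, gcd(3,69)=3 -> preserves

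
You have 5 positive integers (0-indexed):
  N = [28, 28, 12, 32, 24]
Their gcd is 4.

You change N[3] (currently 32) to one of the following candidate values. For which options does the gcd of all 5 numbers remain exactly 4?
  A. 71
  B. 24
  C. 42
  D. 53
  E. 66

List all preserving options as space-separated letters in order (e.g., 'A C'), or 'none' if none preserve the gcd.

Answer: B

Derivation:
Old gcd = 4; gcd of others (without N[3]) = 4
New gcd for candidate v: gcd(4, v). Preserves old gcd iff gcd(4, v) = 4.
  Option A: v=71, gcd(4,71)=1 -> changes
  Option B: v=24, gcd(4,24)=4 -> preserves
  Option C: v=42, gcd(4,42)=2 -> changes
  Option D: v=53, gcd(4,53)=1 -> changes
  Option E: v=66, gcd(4,66)=2 -> changes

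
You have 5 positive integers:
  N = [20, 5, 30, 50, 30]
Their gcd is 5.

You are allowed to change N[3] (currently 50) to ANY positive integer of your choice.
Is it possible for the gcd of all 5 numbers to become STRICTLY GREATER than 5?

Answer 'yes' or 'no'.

Answer: no

Derivation:
Current gcd = 5
gcd of all OTHER numbers (without N[3]=50): gcd([20, 5, 30, 30]) = 5
The new gcd after any change is gcd(5, new_value).
This can be at most 5.
Since 5 = old gcd 5, the gcd can only stay the same or decrease.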